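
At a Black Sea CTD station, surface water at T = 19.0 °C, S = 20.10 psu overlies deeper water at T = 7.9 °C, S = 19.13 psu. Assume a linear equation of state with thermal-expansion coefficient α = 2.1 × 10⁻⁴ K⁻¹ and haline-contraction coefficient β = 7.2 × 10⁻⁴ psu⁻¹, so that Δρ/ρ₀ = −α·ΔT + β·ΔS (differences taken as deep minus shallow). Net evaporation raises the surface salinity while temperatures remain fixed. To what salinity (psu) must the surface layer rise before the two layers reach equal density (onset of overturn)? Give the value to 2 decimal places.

Neutral buoyancy requires −α(T_deep − T_surf) + β(S_deep − S_surf′) = 0.
S_surf′ = S_deep − (α/β)·ΔT = 19.13 − (2.1 × 10⁻⁴/7.2 × 10⁻⁴)·(-11.1) = 22.3675 psu.
Increase required: 22.3675 − 20.10 = 2.2675 psu.

22.37 psu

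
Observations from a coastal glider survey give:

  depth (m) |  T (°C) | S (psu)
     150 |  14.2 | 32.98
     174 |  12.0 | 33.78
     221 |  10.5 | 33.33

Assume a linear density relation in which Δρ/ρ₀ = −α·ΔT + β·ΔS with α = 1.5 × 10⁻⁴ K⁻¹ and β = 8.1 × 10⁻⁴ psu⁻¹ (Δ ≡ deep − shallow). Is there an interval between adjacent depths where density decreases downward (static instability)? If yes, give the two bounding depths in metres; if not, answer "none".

Evaluate Δρ/ρ₀ = −αΔT + βΔS across each adjacent pair:
  150–174 m: −αΔT+βΔS = −(1.5 × 10⁻⁴)(-2.2)+(8.1 × 10⁻⁴)(+0.80) = 9.8 × 10⁻⁴ → stable
  174–221 m: −αΔT+βΔS = −(1.5 × 10⁻⁴)(-1.5)+(8.1 × 10⁻⁴)(-0.45) = -1.4 × 10⁻⁴ → UNSTABLE
The 174–221 m interval has Δρ < 0: lighter water underlies denser water.

174–221 m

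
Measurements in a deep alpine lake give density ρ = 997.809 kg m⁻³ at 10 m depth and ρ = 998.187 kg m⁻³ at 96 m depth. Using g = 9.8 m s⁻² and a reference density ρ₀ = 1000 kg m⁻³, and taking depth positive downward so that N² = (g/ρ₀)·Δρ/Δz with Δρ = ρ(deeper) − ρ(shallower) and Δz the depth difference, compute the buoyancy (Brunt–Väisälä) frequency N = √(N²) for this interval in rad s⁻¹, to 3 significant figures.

Δρ = 998.187 − 997.809 = 0.378 kg m⁻³ over Δz = 96 − 10 = 86 m.
N² = (9.8/1000) × (0.378/86) = 4.3074 × 10⁻⁵ s⁻².
N = √(4.3074 × 10⁻⁵) = 6.5631 × 10⁻³ rad s⁻¹ ≈ 6.56 × 10⁻³ rad s⁻¹.

6.56 × 10⁻³ rad s⁻¹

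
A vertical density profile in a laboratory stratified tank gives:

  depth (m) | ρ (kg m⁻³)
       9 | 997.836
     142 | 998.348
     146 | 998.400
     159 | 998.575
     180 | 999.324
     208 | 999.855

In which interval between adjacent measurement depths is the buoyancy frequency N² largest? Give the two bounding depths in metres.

Compute the density gradient over each adjacent pair:
  9–142 m: Δρ/Δz = 0.512/133 = 3.8 × 10⁻³ kg m⁻⁴
  142–146 m: Δρ/Δz = 0.052/4 = 0.013 kg m⁻⁴
  146–159 m: Δρ/Δz = 0.175/13 = 0.013 kg m⁻⁴
  159–180 m: Δρ/Δz = 0.749/21 = 0.036 kg m⁻⁴
  180–208 m: Δρ/Δz = 0.531/28 = 0.019 kg m⁻⁴
The largest gradient is in the 159–180 m interval — the pycnocline.

159–180 m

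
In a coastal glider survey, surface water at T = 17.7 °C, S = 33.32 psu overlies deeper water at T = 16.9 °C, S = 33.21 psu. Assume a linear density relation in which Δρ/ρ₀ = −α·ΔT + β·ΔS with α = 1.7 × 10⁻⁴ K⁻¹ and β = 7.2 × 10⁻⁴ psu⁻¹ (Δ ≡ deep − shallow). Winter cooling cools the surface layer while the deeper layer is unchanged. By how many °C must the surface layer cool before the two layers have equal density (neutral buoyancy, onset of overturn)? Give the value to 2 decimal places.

0.33 °C

Neutral buoyancy requires Δρ = 0, i.e. −α(T_deep − T_surf′) + β(S_deep − S_surf) = 0.
T_surf′ = T_deep − (β/α)·ΔS = 16.9 − (7.2 × 10⁻⁴/1.7 × 10⁻⁴)·(-0.11) = 17.3659 °C.
Cooling required: 17.7 − (17.3659) = 0.3341 °C.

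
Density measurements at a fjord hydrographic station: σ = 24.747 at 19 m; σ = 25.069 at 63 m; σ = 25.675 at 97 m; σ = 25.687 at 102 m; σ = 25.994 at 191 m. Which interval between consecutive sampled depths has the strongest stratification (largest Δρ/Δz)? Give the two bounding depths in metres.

Compute the density gradient over each adjacent pair:
  19–63 m: Δρ/Δz = 0.322/44 = 7.3 × 10⁻³ kg m⁻⁴
  63–97 m: Δρ/Δz = 0.606/34 = 0.018 kg m⁻⁴
  97–102 m: Δρ/Δz = 0.012/5 = 2.4 × 10⁻³ kg m⁻⁴
  102–191 m: Δρ/Δz = 0.307/89 = 3.4 × 10⁻³ kg m⁻⁴
The largest gradient is in the 63–97 m interval — the pycnocline.

63–97 m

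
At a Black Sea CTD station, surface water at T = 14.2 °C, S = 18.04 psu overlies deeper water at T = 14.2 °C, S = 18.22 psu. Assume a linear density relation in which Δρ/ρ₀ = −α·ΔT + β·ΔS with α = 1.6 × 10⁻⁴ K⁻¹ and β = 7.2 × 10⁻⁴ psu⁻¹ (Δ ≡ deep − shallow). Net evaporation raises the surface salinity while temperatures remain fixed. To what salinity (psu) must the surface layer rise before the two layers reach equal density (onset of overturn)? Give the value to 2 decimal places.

18.22 psu

Neutral buoyancy requires −α(T_deep − T_surf) + β(S_deep − S_surf′) = 0.
S_surf′ = S_deep − (α/β)·ΔT = 18.22 − (1.6 × 10⁻⁴/7.2 × 10⁻⁴)·(+0.0) = 18.2200 psu.
Increase required: 18.2200 − 18.04 = 0.1800 psu.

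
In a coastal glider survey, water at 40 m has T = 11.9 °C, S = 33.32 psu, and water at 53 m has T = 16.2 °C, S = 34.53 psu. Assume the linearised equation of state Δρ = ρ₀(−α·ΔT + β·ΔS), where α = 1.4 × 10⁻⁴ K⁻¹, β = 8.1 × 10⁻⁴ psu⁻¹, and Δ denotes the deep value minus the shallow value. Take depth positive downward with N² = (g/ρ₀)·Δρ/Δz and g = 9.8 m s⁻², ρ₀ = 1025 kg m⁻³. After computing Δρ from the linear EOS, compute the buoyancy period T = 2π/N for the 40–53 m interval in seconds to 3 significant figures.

ΔT = +4.3 K, ΔS = +1.21 psu (deep − shallow).
Δρ/ρ₀ = −αΔT + βΔS = -6.02 × 10⁻⁴ + 9.801 × 10⁻⁴ = 3.781 × 10⁻⁴, so Δρ ≈ 0.3876 kg m⁻³.
N² = (g/ρ₀)·Δρ/Δz = g·(Δρ/ρ₀)/Δz = 9.8 × 3.781 × 10⁻⁴ / 13 = 2.8503 × 10⁻⁴ s⁻².
N = √(2.8503 × 10⁻⁴) = 0.016883 rad s⁻¹ → T = 2π/N = 372.16 s ≈ 372 s.

372 s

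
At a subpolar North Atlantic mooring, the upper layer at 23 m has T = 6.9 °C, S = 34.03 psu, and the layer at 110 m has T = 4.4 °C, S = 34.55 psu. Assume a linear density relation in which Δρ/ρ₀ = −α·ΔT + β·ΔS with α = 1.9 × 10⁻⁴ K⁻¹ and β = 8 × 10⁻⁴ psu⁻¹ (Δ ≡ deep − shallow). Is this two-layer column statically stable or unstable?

stable

ΔT = 4.4 − 6.9 = -2.5 K and ΔS = 34.55 − 34.03 = +0.52 psu (deep − shallow).
−αΔT = 4.75 × 10⁻⁴; βΔS = 4.16 × 10⁻⁴; sum Δρ/ρ₀ = 8.91 × 10⁻⁴.
Δρ/ρ₀ > 0, so Δρ > 0: deeper water is denser → statically stable.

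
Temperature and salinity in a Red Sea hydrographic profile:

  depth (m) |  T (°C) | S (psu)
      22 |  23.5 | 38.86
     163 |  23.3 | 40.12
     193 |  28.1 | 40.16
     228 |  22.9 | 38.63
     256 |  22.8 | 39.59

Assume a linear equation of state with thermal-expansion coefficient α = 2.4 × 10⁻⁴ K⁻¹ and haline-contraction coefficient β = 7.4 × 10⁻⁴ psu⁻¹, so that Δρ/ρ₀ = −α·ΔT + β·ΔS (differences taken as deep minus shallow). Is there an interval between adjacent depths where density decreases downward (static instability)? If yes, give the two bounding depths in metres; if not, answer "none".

Evaluate Δρ/ρ₀ = −αΔT + βΔS across each adjacent pair:
  22–163 m: −αΔT+βΔS = −(2.4 × 10⁻⁴)(-0.2)+(7.4 × 10⁻⁴)(+1.26) = 9.8 × 10⁻⁴ → stable
  163–193 m: −αΔT+βΔS = −(2.4 × 10⁻⁴)(+4.8)+(7.4 × 10⁻⁴)(+0.04) = -1.1 × 10⁻³ → UNSTABLE
  193–228 m: −αΔT+βΔS = −(2.4 × 10⁻⁴)(-5.2)+(7.4 × 10⁻⁴)(-1.53) = 1.2 × 10⁻⁴ → stable
  228–256 m: −αΔT+βΔS = −(2.4 × 10⁻⁴)(-0.1)+(7.4 × 10⁻⁴)(+0.96) = 7.3 × 10⁻⁴ → stable
The 163–193 m interval has Δρ < 0: lighter water underlies denser water.

163–193 m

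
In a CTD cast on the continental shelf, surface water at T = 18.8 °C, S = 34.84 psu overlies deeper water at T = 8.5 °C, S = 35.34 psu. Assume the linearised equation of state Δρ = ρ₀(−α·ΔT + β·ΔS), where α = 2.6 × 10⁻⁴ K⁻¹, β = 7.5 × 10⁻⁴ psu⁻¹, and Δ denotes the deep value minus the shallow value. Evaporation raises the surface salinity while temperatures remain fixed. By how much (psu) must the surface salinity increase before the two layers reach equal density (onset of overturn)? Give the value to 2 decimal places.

Neutral buoyancy requires −α(T_deep − T_surf) + β(S_deep − S_surf′) = 0.
S_surf′ = S_deep − (α/β)·ΔT = 35.34 − (2.6 × 10⁻⁴/7.5 × 10⁻⁴)·(-10.3) = 38.9107 psu.
Increase required: 38.9107 − 34.84 = 4.0707 psu.

4.07 psu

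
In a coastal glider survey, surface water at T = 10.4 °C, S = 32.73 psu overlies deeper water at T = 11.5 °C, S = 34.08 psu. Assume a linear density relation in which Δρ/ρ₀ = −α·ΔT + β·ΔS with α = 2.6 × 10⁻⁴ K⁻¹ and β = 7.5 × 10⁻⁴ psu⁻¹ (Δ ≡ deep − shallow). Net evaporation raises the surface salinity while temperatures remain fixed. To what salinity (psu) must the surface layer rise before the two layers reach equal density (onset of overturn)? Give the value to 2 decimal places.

33.70 psu

Neutral buoyancy requires −α(T_deep − T_surf) + β(S_deep − S_surf′) = 0.
S_surf′ = S_deep − (α/β)·ΔT = 34.08 − (2.6 × 10⁻⁴/7.5 × 10⁻⁴)·(+1.1) = 33.6987 psu.
Increase required: 33.6987 − 32.73 = 0.9687 psu.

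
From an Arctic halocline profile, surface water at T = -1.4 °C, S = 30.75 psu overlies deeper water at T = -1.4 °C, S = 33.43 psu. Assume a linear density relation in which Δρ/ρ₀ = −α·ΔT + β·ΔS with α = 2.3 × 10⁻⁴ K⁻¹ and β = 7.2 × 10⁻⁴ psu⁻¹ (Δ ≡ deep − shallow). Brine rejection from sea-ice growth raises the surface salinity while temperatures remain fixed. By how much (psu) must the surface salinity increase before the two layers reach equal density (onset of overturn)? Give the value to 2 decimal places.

Neutral buoyancy requires −α(T_deep − T_surf) + β(S_deep − S_surf′) = 0.
S_surf′ = S_deep − (α/β)·ΔT = 33.43 − (2.3 × 10⁻⁴/7.2 × 10⁻⁴)·(+0.0) = 33.4300 psu.
Increase required: 33.4300 − 30.75 = 2.6800 psu.

2.68 psu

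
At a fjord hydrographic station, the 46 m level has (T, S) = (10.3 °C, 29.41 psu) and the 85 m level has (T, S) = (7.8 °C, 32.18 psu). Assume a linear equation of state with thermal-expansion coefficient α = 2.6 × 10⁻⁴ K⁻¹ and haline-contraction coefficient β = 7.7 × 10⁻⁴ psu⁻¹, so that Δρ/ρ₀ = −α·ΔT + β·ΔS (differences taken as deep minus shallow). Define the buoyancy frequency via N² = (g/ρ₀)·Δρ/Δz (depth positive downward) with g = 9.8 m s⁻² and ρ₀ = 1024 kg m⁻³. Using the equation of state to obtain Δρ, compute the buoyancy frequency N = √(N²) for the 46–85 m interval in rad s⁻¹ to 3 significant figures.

0.0264 rad s⁻¹

ΔT = -2.5 K, ΔS = +2.77 psu (deep − shallow).
Δρ/ρ₀ = −αΔT + βΔS = 6.50 × 10⁻⁴ + 2.1329 × 10⁻³ = 2.7829 × 10⁻³, so Δρ ≈ 2.850 kg m⁻³.
N² = (g/ρ₀)·Δρ/Δz = g·(Δρ/ρ₀)/Δz = 9.8 × 2.7829 × 10⁻³ / 39 = 6.9929 × 10⁻⁴ s⁻².
N = √(6.9929 × 10⁻⁴) = 0.026444 rad s⁻¹ ≈ 0.0264 rad s⁻¹.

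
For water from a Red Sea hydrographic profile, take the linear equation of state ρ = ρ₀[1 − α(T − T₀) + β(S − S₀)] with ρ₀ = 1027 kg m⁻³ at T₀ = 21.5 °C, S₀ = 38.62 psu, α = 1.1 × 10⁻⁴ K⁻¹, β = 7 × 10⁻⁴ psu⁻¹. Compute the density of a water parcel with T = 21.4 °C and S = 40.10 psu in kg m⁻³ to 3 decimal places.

1028.075 kg m⁻³

T − T₀ = -0.1 K, S − S₀ = +1.48 psu.
Bracket = 1 − α·(-0.1) + β·(+1.48) = 1 + (1.047 × 10⁻³) = 1.0010470.
ρ = 1027 × 1.0010470 = 1028.075 kg m⁻³.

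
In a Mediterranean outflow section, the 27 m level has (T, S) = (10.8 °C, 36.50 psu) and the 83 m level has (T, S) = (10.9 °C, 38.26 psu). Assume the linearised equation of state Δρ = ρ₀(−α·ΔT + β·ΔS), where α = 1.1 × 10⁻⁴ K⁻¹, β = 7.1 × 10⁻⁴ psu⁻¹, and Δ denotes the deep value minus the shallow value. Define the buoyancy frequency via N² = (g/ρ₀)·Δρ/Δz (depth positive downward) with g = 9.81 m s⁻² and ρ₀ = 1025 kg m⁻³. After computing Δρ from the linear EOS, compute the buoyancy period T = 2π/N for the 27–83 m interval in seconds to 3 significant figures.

ΔT = +0.1 K, ΔS = +1.76 psu (deep − shallow).
Δρ/ρ₀ = −αΔT + βΔS = -1.10 × 10⁻⁵ + 1.2496 × 10⁻³ = 1.2386 × 10⁻³, so Δρ ≈ 1.270 kg m⁻³.
N² = (g/ρ₀)·Δρ/Δz = g·(Δρ/ρ₀)/Δz = 9.81 × 1.2386 × 10⁻³ / 56 = 2.1698 × 10⁻⁴ s⁻².
N = √(2.1698 × 10⁻⁴) = 0.014730 rad s⁻¹ → T = 2π/N = 426.56 s ≈ 427 s.

427 s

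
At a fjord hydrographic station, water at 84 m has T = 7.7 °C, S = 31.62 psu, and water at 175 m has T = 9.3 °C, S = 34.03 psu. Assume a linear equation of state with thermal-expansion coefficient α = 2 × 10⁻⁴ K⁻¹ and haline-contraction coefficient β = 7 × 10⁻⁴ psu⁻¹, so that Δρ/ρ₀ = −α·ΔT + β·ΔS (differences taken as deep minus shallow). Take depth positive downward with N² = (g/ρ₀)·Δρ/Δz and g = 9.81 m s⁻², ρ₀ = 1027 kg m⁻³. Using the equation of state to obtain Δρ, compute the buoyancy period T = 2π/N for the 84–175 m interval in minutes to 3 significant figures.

ΔT = +1.6 K, ΔS = +2.41 psu (deep − shallow).
Δρ/ρ₀ = −αΔT + βΔS = -3.20 × 10⁻⁴ + 1.687 × 10⁻³ = 1.367 × 10⁻³, so Δρ ≈ 1.404 kg m⁻³.
N² = (g/ρ₀)·Δρ/Δz = g·(Δρ/ρ₀)/Δz = 9.81 × 1.367 × 10⁻³ / 91 = 1.4737 × 10⁻⁴ s⁻².
N = √(1.4737 × 10⁻⁴) = 0.012140 rad s⁻¹ → T = 2π/N = 517.56 s = 8.6260 min ≈ 8.63 min.

8.63 min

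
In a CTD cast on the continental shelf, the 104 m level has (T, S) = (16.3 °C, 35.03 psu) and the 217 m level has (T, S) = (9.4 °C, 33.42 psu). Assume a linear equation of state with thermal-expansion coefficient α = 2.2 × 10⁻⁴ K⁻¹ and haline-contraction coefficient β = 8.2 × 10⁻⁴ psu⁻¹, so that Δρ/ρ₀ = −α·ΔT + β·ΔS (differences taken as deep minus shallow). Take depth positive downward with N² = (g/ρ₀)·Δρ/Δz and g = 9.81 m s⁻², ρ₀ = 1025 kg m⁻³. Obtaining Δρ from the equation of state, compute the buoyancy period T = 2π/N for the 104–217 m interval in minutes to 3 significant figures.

25.3 min

ΔT = -6.9 K, ΔS = -1.61 psu (deep − shallow).
Δρ/ρ₀ = −αΔT + βΔS = 1.518 × 10⁻³ − 1.3202 × 10⁻³ = 1.978 × 10⁻⁴, so Δρ ≈ 0.2027 kg m⁻³.
N² = (g/ρ₀)·Δρ/Δz = g·(Δρ/ρ₀)/Δz = 9.81 × 1.978 × 10⁻⁴ / 113 = 1.7172 × 10⁻⁵ s⁻².
N = √(1.7172 × 10⁻⁵) = 4.1439 × 10⁻³ rad s⁻¹ → T = 2π/N = 1.5162 × 10³ s = 25.270 min ≈ 25.3 min.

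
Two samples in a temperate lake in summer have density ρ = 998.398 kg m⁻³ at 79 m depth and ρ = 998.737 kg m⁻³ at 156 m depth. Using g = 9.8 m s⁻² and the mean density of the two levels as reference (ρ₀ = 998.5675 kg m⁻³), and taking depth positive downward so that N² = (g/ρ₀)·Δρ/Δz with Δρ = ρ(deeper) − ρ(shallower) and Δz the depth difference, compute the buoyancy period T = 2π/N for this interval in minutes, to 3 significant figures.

15.9 min

Δρ = 998.737 − 998.398 = 0.339 kg m⁻³ over Δz = 156 − 79 = 77 m.
N² = (9.8/998.5675) × (0.339/77) = 4.3207 × 10⁻⁵ s⁻².
N = √(4.3207 × 10⁻⁵) = 6.5732 × 10⁻³ rad s⁻¹, so T = 2π/N = 955.88 s = 15.931 min ≈ 15.9 min.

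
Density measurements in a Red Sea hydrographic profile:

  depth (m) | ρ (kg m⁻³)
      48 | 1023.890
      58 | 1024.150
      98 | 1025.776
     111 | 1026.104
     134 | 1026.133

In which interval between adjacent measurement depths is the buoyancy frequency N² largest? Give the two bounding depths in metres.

58–98 m

Compute the density gradient over each adjacent pair:
  48–58 m: Δρ/Δz = 0.260/10 = 0.026 kg m⁻⁴
  58–98 m: Δρ/Δz = 1.626/40 = 0.041 kg m⁻⁴
  98–111 m: Δρ/Δz = 0.328/13 = 0.025 kg m⁻⁴
  111–134 m: Δρ/Δz = 0.029/23 = 1.3 × 10⁻³ kg m⁻⁴
The largest gradient is in the 58–98 m interval — the pycnocline.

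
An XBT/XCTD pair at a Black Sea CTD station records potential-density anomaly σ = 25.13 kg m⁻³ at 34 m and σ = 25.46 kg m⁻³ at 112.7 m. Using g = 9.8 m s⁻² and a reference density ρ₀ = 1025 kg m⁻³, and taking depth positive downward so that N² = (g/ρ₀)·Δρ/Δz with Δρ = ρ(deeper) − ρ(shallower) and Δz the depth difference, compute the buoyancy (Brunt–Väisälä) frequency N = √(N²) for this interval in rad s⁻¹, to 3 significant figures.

6.33 × 10⁻³ rad s⁻¹

Δρ = 1025.46 − 1025.13 = 0.33 kg m⁻³ over Δz = 112.7 − 34 = 78.7 m.
N² = (9.8/1025) × (0.33/78.7) = 4.0090 × 10⁻⁵ s⁻².
N = √(4.0090 × 10⁻⁵) = 6.3317 × 10⁻³ rad s⁻¹ ≈ 6.33 × 10⁻³ rad s⁻¹.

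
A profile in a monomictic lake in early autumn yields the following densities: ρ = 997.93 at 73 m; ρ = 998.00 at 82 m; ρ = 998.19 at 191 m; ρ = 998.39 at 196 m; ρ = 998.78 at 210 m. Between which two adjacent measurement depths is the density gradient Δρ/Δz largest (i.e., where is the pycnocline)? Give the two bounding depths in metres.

Compute the density gradient over each adjacent pair:
  73–82 m: Δρ/Δz = 0.07/9 = 7.8 × 10⁻³ kg m⁻⁴
  82–191 m: Δρ/Δz = 0.19/109 = 1.7 × 10⁻³ kg m⁻⁴
  191–196 m: Δρ/Δz = 0.20/5 = 0.040 kg m⁻⁴
  196–210 m: Δρ/Δz = 0.39/14 = 0.028 kg m⁻⁴
The largest gradient is in the 191–196 m interval — the pycnocline.

191–196 m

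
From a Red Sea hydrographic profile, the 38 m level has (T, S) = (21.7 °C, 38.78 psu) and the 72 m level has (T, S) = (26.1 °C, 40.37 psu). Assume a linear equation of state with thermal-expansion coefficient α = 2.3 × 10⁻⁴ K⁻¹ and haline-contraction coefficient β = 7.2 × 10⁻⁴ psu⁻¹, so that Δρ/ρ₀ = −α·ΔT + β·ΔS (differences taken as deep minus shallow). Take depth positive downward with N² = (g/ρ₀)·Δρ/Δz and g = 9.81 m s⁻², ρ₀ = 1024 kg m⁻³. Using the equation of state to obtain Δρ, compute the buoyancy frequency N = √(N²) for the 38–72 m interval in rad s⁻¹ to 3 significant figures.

ΔT = +4.4 K, ΔS = +1.59 psu (deep − shallow).
Δρ/ρ₀ = −αΔT + βΔS = -1.012 × 10⁻³ + 1.1448 × 10⁻³ = 1.328 × 10⁻⁴, so Δρ ≈ 0.1360 kg m⁻³.
N² = (g/ρ₀)·Δρ/Δz = g·(Δρ/ρ₀)/Δz = 9.81 × 1.328 × 10⁻⁴ / 34 = 3.8317 × 10⁻⁵ s⁻².
N = √(3.8317 × 10⁻⁵) = 6.1901 × 10⁻³ rad s⁻¹ ≈ 6.19 × 10⁻³ rad s⁻¹.

6.19 × 10⁻³ rad s⁻¹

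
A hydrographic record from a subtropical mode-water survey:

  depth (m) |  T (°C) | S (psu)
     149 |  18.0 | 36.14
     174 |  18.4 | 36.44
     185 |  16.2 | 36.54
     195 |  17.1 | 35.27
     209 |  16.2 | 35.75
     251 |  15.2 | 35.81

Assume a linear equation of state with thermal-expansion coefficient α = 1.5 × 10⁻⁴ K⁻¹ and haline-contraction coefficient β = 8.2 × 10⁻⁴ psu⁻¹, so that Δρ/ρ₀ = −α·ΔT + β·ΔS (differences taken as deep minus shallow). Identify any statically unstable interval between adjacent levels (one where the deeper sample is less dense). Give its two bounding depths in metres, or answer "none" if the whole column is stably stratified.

Evaluate Δρ/ρ₀ = −αΔT + βΔS across each adjacent pair:
  149–174 m: −αΔT+βΔS = −(1.5 × 10⁻⁴)(+0.4)+(8.2 × 10⁻⁴)(+0.30) = 1.9 × 10⁻⁴ → stable
  174–185 m: −αΔT+βΔS = −(1.5 × 10⁻⁴)(-2.2)+(8.2 × 10⁻⁴)(+0.10) = 4.1 × 10⁻⁴ → stable
  185–195 m: −αΔT+βΔS = −(1.5 × 10⁻⁴)(+0.9)+(8.2 × 10⁻⁴)(-1.27) = -1.2 × 10⁻³ → UNSTABLE
  195–209 m: −αΔT+βΔS = −(1.5 × 10⁻⁴)(-0.9)+(8.2 × 10⁻⁴)(+0.48) = 5.3 × 10⁻⁴ → stable
  209–251 m: −αΔT+βΔS = −(1.5 × 10⁻⁴)(-1.0)+(8.2 × 10⁻⁴)(+0.06) = 2.0 × 10⁻⁴ → stable
The 185–195 m interval has Δρ < 0: lighter water underlies denser water.

185–195 m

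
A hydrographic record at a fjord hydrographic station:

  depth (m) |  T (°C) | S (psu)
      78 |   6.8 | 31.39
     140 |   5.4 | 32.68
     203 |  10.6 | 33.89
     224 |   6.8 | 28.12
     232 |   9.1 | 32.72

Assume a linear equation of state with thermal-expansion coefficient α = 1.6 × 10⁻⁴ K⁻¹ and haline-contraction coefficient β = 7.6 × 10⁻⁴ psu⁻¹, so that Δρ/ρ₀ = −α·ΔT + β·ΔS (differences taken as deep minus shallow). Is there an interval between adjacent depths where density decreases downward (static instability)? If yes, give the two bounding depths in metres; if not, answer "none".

Evaluate Δρ/ρ₀ = −αΔT + βΔS across each adjacent pair:
  78–140 m: −αΔT+βΔS = −(1.6 × 10⁻⁴)(-1.4)+(7.6 × 10⁻⁴)(+1.29) = 1.2 × 10⁻³ → stable
  140–203 m: −αΔT+βΔS = −(1.6 × 10⁻⁴)(+5.2)+(7.6 × 10⁻⁴)(+1.21) = 8.8 × 10⁻⁵ → stable
  203–224 m: −αΔT+βΔS = −(1.6 × 10⁻⁴)(-3.8)+(7.6 × 10⁻⁴)(-5.77) = -3.8 × 10⁻³ → UNSTABLE
  224–232 m: −αΔT+βΔS = −(1.6 × 10⁻⁴)(+2.3)+(7.6 × 10⁻⁴)(+4.60) = 3.1 × 10⁻³ → stable
The 203–224 m interval has Δρ < 0: lighter water underlies denser water.

203–224 m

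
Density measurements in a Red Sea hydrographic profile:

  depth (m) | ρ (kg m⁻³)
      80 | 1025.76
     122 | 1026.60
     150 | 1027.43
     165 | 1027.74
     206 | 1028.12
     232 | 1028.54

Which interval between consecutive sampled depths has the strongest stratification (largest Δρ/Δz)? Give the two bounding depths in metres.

Compute the density gradient over each adjacent pair:
  80–122 m: Δρ/Δz = 0.84/42 = 0.020 kg m⁻⁴
  122–150 m: Δρ/Δz = 0.83/28 = 0.030 kg m⁻⁴
  150–165 m: Δρ/Δz = 0.31/15 = 0.021 kg m⁻⁴
  165–206 m: Δρ/Δz = 0.38/41 = 9.3 × 10⁻³ kg m⁻⁴
  206–232 m: Δρ/Δz = 0.42/26 = 0.016 kg m⁻⁴
The largest gradient is in the 122–150 m interval — the pycnocline.

122–150 m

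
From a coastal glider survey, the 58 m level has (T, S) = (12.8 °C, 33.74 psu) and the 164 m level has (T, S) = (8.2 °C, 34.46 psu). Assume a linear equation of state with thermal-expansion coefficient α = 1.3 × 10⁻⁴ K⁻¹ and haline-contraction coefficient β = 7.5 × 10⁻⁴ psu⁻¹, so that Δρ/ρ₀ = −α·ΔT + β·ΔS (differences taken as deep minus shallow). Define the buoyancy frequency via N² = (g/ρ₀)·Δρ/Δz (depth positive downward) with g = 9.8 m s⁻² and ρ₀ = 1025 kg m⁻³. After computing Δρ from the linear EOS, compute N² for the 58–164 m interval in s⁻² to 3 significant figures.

1.05 × 10⁻⁴ s⁻²

ΔT = -4.6 K, ΔS = +0.72 psu (deep − shallow).
Δρ/ρ₀ = −αΔT + βΔS = 5.98 × 10⁻⁴ + 5.40 × 10⁻⁴ = 1.138 × 10⁻³, so Δρ ≈ 1.166 kg m⁻³.
N² = (g/ρ₀)·Δρ/Δz = g·(Δρ/ρ₀)/Δz = 9.8 × 1.138 × 10⁻³ / 106 = 1.0521 × 10⁻⁴ s⁻² ≈ 1.05 × 10⁻⁴ s⁻².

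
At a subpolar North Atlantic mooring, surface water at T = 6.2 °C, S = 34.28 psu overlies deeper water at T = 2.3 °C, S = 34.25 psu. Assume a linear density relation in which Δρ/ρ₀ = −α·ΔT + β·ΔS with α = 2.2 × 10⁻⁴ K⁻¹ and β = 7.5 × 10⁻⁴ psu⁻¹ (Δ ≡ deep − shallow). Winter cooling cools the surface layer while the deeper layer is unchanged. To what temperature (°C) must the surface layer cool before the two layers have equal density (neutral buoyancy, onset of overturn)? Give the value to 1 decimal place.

Neutral buoyancy requires Δρ = 0, i.e. −α(T_deep − T_surf′) + β(S_deep − S_surf) = 0.
T_surf′ = T_deep − (β/α)·ΔS = 2.3 − (7.5 × 10⁻⁴/2.2 × 10⁻⁴)·(-0.03) = 2.402 °C.
Cooling required: 6.2 − (2.402) = 3.798 °C.

2.4 °C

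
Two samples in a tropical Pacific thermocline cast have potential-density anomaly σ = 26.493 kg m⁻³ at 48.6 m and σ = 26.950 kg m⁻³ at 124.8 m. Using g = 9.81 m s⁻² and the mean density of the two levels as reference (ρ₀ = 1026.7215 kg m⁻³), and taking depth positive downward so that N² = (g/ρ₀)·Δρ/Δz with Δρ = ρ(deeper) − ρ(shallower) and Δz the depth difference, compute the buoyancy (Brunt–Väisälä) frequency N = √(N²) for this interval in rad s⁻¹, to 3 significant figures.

Δρ = 1026.950 − 1026.493 = 0.457 kg m⁻³ over Δz = 124.8 − 48.6 = 76.2 m.
N² = (9.81/1026.7215) × (0.457/76.2) = 5.7303 × 10⁻⁵ s⁻².
N = √(5.7303 × 10⁻⁵) = 7.5699 × 10⁻³ rad s⁻¹ ≈ 7.57 × 10⁻³ rad s⁻¹.

7.57 × 10⁻³ rad s⁻¹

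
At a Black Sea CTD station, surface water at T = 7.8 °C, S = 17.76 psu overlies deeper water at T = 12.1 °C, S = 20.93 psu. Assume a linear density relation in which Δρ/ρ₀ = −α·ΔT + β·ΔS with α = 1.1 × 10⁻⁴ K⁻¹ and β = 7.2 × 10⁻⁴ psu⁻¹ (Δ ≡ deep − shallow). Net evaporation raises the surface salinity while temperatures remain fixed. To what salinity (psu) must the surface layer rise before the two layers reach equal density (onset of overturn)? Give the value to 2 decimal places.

Neutral buoyancy requires −α(T_deep − T_surf) + β(S_deep − S_surf′) = 0.
S_surf′ = S_deep − (α/β)·ΔT = 20.93 − (1.1 × 10⁻⁴/7.2 × 10⁻⁴)·(+4.3) = 20.2731 psu.
Increase required: 20.2731 − 17.76 = 2.5131 psu.

20.27 psu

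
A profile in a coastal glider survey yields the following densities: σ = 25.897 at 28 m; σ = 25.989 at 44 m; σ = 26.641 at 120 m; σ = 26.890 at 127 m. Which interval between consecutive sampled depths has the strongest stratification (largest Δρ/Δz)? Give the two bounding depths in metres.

120–127 m

Compute the density gradient over each adjacent pair:
  28–44 m: Δρ/Δz = 0.092/16 = 5.7 × 10⁻³ kg m⁻⁴
  44–120 m: Δρ/Δz = 0.652/76 = 8.6 × 10⁻³ kg m⁻⁴
  120–127 m: Δρ/Δz = 0.249/7 = 0.036 kg m⁻⁴
The largest gradient is in the 120–127 m interval — the pycnocline.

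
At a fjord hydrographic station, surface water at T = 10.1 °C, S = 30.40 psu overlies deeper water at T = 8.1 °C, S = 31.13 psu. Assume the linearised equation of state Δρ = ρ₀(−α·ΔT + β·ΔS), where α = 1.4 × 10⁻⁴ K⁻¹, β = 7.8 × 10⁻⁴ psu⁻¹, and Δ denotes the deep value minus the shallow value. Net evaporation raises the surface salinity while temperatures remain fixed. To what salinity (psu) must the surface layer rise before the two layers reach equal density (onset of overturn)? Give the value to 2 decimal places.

31.49 psu

Neutral buoyancy requires −α(T_deep − T_surf) + β(S_deep − S_surf′) = 0.
S_surf′ = S_deep − (α/β)·ΔT = 31.13 − (1.4 × 10⁻⁴/7.8 × 10⁻⁴)·(-2.0) = 31.4890 psu.
Increase required: 31.4890 − 30.40 = 1.0890 psu.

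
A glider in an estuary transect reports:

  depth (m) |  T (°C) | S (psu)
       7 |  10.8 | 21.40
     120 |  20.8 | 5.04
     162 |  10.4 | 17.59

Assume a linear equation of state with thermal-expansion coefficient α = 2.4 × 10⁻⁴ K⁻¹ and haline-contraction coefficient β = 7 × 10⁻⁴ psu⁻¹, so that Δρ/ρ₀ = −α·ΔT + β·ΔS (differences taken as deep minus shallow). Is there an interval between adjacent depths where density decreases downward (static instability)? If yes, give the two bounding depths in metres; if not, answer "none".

7–120 m

Evaluate Δρ/ρ₀ = −αΔT + βΔS across each adjacent pair:
  7–120 m: −αΔT+βΔS = −(2.4 × 10⁻⁴)(+10.0)+(7 × 10⁻⁴)(-16.36) = -0.014 → UNSTABLE
  120–162 m: −αΔT+βΔS = −(2.4 × 10⁻⁴)(-10.4)+(7 × 10⁻⁴)(+12.55) = 0.011 → stable
The 7–120 m interval has Δρ < 0: lighter water underlies denser water.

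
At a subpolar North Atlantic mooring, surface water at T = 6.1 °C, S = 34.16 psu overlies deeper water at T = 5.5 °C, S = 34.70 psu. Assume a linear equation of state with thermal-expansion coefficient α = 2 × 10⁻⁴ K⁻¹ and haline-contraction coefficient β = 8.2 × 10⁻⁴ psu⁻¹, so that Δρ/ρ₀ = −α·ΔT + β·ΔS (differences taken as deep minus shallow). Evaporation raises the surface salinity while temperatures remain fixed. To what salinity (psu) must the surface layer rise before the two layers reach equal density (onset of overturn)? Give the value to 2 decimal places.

34.85 psu

Neutral buoyancy requires −α(T_deep − T_surf) + β(S_deep − S_surf′) = 0.
S_surf′ = S_deep − (α/β)·ΔT = 34.70 − (2 × 10⁻⁴/8.2 × 10⁻⁴)·(-0.6) = 34.8463 psu.
Increase required: 34.8463 − 34.16 = 0.6863 psu.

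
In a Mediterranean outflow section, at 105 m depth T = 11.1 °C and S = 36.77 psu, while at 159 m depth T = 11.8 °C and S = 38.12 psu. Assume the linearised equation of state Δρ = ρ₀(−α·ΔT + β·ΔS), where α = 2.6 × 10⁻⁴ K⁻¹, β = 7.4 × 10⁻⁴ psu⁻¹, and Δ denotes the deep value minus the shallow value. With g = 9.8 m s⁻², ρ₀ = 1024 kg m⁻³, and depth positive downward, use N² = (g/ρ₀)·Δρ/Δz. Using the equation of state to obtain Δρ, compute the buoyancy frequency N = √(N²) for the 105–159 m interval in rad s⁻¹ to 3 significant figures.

0.0122 rad s⁻¹

ΔT = +0.7 K, ΔS = +1.35 psu (deep − shallow).
Δρ/ρ₀ = −αΔT + βΔS = -1.82 × 10⁻⁴ + 9.99 × 10⁻⁴ = 8.17 × 10⁻⁴, so Δρ ≈ 0.8366 kg m⁻³.
N² = (g/ρ₀)·Δρ/Δz = g·(Δρ/ρ₀)/Δz = 9.8 × 8.17 × 10⁻⁴ / 54 = 1.4827 × 10⁻⁴ s⁻².
N = √(1.4827 × 10⁻⁴) = 0.012177 rad s⁻¹ ≈ 0.0122 rad s⁻¹.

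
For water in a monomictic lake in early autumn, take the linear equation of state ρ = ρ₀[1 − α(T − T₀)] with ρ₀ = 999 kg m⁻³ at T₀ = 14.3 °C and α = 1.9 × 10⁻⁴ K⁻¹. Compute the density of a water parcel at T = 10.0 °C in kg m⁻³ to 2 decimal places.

999.82 kg m⁻³

T − T₀ = -4.3 K.
Bracket = 1 − α·(-4.3) = 1 + (8.17 × 10⁻⁴) = 1.0008170.
ρ = 999 × 1.0008170 = 999.82 kg m⁻³.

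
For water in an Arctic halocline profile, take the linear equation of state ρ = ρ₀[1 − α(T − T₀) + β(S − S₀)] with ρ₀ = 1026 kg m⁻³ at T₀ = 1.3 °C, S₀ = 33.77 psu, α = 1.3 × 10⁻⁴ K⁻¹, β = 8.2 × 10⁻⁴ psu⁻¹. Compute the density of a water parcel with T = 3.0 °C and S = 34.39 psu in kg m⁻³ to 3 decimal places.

1026.295 kg m⁻³

T − T₀ = +1.7 K, S − S₀ = +0.62 psu.
Bracket = 1 − α·(+1.7) + β·(+0.62) = 1 + (2.874 × 10⁻⁴) = 1.0002874.
ρ = 1026 × 1.0002874 = 1026.295 kg m⁻³.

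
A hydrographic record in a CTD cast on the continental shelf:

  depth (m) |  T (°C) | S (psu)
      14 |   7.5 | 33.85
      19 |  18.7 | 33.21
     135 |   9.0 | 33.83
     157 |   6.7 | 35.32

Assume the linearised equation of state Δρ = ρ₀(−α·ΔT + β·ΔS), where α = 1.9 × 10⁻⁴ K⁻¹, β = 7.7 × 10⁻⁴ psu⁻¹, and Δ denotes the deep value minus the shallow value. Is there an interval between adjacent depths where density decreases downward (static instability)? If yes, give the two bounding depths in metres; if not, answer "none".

14–19 m

Evaluate Δρ/ρ₀ = −αΔT + βΔS across each adjacent pair:
  14–19 m: −αΔT+βΔS = −(1.9 × 10⁻⁴)(+11.2)+(7.7 × 10⁻⁴)(-0.64) = -2.6 × 10⁻³ → UNSTABLE
  19–135 m: −αΔT+βΔS = −(1.9 × 10⁻⁴)(-9.7)+(7.7 × 10⁻⁴)(+0.62) = 2.3 × 10⁻³ → stable
  135–157 m: −αΔT+βΔS = −(1.9 × 10⁻⁴)(-2.3)+(7.7 × 10⁻⁴)(+1.49) = 1.6 × 10⁻³ → stable
The 14–19 m interval has Δρ < 0: lighter water underlies denser water.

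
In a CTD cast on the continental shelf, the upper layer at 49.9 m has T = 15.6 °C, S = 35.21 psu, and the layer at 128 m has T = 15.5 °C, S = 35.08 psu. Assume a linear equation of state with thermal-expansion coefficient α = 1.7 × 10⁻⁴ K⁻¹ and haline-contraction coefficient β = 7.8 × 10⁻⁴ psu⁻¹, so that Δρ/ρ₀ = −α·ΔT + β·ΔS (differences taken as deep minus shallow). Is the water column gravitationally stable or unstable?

ΔT = 15.5 − 15.6 = -0.1 K and ΔS = 35.08 − 35.21 = -0.13 psu (deep − shallow).
−αΔT = 1.70 × 10⁻⁵; βΔS = -1.014 × 10⁻⁴; sum Δρ/ρ₀ = -8.44 × 10⁻⁵.
Δρ/ρ₀ < 0, so Δρ < 0: deeper water is lighter → statically unstable; the column would overturn.

unstable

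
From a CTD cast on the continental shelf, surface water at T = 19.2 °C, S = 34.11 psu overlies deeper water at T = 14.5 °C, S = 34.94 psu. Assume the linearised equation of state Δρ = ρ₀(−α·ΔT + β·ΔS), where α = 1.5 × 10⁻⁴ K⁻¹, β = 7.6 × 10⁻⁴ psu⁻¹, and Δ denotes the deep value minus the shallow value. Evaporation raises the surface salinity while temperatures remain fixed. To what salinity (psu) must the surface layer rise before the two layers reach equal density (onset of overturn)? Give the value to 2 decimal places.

Neutral buoyancy requires −α(T_deep − T_surf) + β(S_deep − S_surf′) = 0.
S_surf′ = S_deep − (α/β)·ΔT = 34.94 − (1.5 × 10⁻⁴/7.6 × 10⁻⁴)·(-4.7) = 35.8676 psu.
Increase required: 35.8676 − 34.11 = 1.7576 psu.

35.87 psu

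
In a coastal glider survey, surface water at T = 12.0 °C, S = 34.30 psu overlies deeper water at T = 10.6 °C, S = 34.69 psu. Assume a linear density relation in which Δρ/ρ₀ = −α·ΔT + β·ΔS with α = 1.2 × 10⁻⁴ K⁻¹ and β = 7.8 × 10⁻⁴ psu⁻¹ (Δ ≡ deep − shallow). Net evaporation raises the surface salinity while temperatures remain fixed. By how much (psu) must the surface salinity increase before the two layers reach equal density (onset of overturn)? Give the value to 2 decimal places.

Neutral buoyancy requires −α(T_deep − T_surf) + β(S_deep − S_surf′) = 0.
S_surf′ = S_deep − (α/β)·ΔT = 34.69 − (1.2 × 10⁻⁴/7.8 × 10⁻⁴)·(-1.4) = 34.9054 psu.
Increase required: 34.9054 − 34.30 = 0.6054 psu.

0.61 psu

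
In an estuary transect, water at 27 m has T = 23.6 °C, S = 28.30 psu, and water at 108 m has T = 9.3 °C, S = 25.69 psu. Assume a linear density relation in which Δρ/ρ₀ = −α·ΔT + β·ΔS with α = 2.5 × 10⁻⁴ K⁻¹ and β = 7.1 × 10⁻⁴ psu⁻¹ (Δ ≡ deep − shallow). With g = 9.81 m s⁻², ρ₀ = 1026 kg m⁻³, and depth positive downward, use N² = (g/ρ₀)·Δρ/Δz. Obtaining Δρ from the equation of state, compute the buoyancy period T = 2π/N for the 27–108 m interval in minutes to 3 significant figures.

ΔT = -14.3 K, ΔS = -2.61 psu (deep − shallow).
Δρ/ρ₀ = −αΔT + βΔS = 3.575 × 10⁻³ − 1.8531 × 10⁻³ = 1.7219 × 10⁻³, so Δρ ≈ 1.767 kg m⁻³.
N² = (g/ρ₀)·Δρ/Δz = g·(Δρ/ρ₀)/Δz = 9.81 × 1.7219 × 10⁻³ / 81 = 2.0854 × 10⁻⁴ s⁻².
N = √(2.0854 × 10⁻⁴) = 0.014441 rad s⁻¹ → T = 2π/N = 435.09 s = 7.2515 min ≈ 7.25 min.

7.25 min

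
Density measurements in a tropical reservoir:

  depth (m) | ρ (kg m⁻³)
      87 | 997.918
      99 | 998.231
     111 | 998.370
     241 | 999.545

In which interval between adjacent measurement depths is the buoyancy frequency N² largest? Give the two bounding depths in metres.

Compute the density gradient over each adjacent pair:
  87–99 m: Δρ/Δz = 0.313/12 = 0.026 kg m⁻⁴
  99–111 m: Δρ/Δz = 0.139/12 = 0.012 kg m⁻⁴
  111–241 m: Δρ/Δz = 1.175/130 = 9.0 × 10⁻³ kg m⁻⁴
The largest gradient is in the 87–99 m interval — the pycnocline.

87–99 m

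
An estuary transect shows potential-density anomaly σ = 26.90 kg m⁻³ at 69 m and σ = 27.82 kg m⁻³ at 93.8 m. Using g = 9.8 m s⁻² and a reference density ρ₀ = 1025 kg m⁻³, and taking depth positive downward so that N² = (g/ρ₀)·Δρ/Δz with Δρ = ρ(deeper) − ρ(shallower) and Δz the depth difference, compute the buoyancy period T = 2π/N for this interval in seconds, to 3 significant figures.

Δρ = 1027.82 − 1026.90 = 0.92 kg m⁻³ over Δz = 93.8 − 69 = 24.8 m.
N² = (9.8/1025) × (0.92/24.8) = 3.5468 × 10⁻⁴ s⁻².
N = √(3.5468 × 10⁻⁴) = 0.018833 rad s⁻¹, so T = 2π/N = 333.63 s ≈ 334 s.

334 s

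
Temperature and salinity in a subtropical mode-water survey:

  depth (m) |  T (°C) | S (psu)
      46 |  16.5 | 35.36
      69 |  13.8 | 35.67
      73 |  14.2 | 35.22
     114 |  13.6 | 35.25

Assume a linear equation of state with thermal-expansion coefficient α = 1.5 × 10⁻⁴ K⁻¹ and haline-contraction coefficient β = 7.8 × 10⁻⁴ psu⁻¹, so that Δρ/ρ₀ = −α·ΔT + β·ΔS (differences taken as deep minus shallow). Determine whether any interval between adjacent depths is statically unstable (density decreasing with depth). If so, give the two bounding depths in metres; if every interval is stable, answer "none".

Evaluate Δρ/ρ₀ = −αΔT + βΔS across each adjacent pair:
  46–69 m: −αΔT+βΔS = −(1.5 × 10⁻⁴)(-2.7)+(7.8 × 10⁻⁴)(+0.31) = 6.5 × 10⁻⁴ → stable
  69–73 m: −αΔT+βΔS = −(1.5 × 10⁻⁴)(+0.4)+(7.8 × 10⁻⁴)(-0.45) = -4.1 × 10⁻⁴ → UNSTABLE
  73–114 m: −αΔT+βΔS = −(1.5 × 10⁻⁴)(-0.6)+(7.8 × 10⁻⁴)(+0.03) = 1.1 × 10⁻⁴ → stable
The 69–73 m interval has Δρ < 0: lighter water underlies denser water.

69–73 m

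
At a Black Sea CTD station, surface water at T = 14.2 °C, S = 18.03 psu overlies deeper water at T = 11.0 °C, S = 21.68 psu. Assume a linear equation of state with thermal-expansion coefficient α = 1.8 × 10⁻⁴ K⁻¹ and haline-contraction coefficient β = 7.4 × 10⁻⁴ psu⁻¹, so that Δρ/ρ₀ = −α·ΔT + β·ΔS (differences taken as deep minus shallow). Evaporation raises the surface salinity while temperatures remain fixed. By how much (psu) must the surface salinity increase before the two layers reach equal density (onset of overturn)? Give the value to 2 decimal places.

4.43 psu

Neutral buoyancy requires −α(T_deep − T_surf) + β(S_deep − S_surf′) = 0.
S_surf′ = S_deep − (α/β)·ΔT = 21.68 − (1.8 × 10⁻⁴/7.4 × 10⁻⁴)·(-3.2) = 22.4584 psu.
Increase required: 22.4584 − 18.03 = 4.4284 psu.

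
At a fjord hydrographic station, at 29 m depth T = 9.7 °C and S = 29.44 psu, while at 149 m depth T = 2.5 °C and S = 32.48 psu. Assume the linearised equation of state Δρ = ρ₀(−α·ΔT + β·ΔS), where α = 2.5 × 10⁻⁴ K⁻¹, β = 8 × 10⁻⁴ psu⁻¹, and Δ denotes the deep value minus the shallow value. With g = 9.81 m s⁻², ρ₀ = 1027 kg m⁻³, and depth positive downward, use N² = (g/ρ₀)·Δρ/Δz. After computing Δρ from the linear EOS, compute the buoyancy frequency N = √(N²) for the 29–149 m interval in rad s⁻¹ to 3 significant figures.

0.0186 rad s⁻¹

ΔT = -7.2 K, ΔS = +3.04 psu (deep − shallow).
Δρ/ρ₀ = −αΔT + βΔS = 1.80 × 10⁻³ + 2.432 × 10⁻³ = 4.232 × 10⁻³, so Δρ ≈ 4.346 kg m⁻³.
N² = (g/ρ₀)·Δρ/Δz = g·(Δρ/ρ₀)/Δz = 9.81 × 4.232 × 10⁻³ / 120 = 3.4597 × 10⁻⁴ s⁻².
N = √(3.4597 × 10⁻⁴) = 0.018600 rad s⁻¹ ≈ 0.0186 rad s⁻¹.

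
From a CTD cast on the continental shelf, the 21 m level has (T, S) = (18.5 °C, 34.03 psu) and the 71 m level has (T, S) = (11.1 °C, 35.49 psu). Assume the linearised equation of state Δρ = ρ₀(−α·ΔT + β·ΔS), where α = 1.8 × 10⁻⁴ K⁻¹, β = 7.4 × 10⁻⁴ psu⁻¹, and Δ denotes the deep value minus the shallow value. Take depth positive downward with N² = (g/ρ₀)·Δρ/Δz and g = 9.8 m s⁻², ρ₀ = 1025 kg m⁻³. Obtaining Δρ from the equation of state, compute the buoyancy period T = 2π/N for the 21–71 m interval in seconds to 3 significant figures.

289 s

ΔT = -7.4 K, ΔS = +1.46 psu (deep − shallow).
Δρ/ρ₀ = −αΔT + βΔS = 1.332 × 10⁻³ + 1.0804 × 10⁻³ = 2.4124 × 10⁻³, so Δρ ≈ 2.473 kg m⁻³.
N² = (g/ρ₀)·Δρ/Δz = g·(Δρ/ρ₀)/Δz = 9.8 × 2.4124 × 10⁻³ / 50 = 4.7283 × 10⁻⁴ s⁻².
N = √(4.7283 × 10⁻⁴) = 0.021745 rad s⁻¹ → T = 2π/N = 288.95 s ≈ 289 s.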